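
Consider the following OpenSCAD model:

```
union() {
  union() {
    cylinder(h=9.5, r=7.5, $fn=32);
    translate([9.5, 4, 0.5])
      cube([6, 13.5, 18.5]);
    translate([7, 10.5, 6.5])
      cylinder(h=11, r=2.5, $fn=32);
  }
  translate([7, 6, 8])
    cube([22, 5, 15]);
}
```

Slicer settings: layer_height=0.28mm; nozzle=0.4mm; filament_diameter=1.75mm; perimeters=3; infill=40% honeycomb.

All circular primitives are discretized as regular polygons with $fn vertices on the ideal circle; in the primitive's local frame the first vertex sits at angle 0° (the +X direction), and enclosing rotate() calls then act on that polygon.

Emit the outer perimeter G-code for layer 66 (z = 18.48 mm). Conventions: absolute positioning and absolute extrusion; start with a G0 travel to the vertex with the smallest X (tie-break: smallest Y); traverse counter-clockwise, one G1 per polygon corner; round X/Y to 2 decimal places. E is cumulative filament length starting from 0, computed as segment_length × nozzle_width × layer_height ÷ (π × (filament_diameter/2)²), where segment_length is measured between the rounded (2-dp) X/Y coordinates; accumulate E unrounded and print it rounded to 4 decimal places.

G0 X7.00 Y6.00 Z18.48
G1 X9.50 Y6.00 E0.1164
G1 X9.50 Y4.00 E0.2095
G1 X15.50 Y4.00 E0.4889
G1 X15.50 Y6.00 E0.5821
G1 X29.00 Y6.00 E1.2107
G1 X29.00 Y11.00 E1.4435
G1 X15.50 Y11.00 E2.0721
G1 X15.50 Y17.50 E2.3748
G1 X9.50 Y17.50 E2.6542
G1 X9.50 Y11.00 E2.9568
G1 X7.00 Y11.00 E3.0732
G1 X7.00 Y6.00 E3.3061

At z = 18.48 mm: the cylinder does not reach this height (z outside [0, 9.5]); the cube at (9.5, 4) is present — its section is the full 6×13.5 rectangle; the cylinder at (7, 10.5) does not reach this height (z outside [6.5, 17.5]); Combining (union): only the 6×13.5 cube at (9.5, 4) is present, so the union is just that shape — 1 connected region; the 22×5 cube at (7, 6) contributes its full rectangle; Merging all regions: the regions partially overlap (shared area 30.00 mm²), so overlapping operands fuse into one piece — 1 connected region. The outline is a single polygon with 12 vertices. Extrusion per mm of travel: 0.4 × 0.28 / (π × 0.875²) = 0.046564. Accumulating E over each segment gives final E = 3.3061.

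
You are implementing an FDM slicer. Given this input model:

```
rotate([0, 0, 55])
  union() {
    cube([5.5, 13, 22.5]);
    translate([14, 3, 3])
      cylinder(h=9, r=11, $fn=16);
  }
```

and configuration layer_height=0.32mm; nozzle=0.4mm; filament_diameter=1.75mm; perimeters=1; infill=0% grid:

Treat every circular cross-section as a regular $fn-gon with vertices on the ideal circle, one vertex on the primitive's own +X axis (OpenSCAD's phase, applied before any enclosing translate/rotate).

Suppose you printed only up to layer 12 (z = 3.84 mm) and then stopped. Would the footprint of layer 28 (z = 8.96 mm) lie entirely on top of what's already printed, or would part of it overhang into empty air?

Compare the two slices. At z = 3.84: the cube is present — its section is the full 5.5×13 rectangle (area 71.50 mm²); the cylinder at (14, 3): section is a regular 16-gon, circumradius r=11 (area = (16/2)·11.000²·sin(360°/16) = 370.44 mm²); Combining (union): the regions partially overlap — summed areas 441.94 mm² minus the doubly-counted overlap 17.43 mm² gives 424.50 mm² — area = 424.50 mm²; (whole slice rotated 55° about Z — lengths, areas and connectivity unchanged). At z = 8.96: the cube is present — its section is the full 5.5×13 rectangle (area 71.50 mm²); the r=11 cylinder at (14, 3) contributes a regular 16-gon of circumradius 11 (area = (16/2)·11.000²·sin(360°/16) = 370.44 mm²); Taking the union: the regions partially overlap — summed areas 441.94 mm² minus the doubly-counted overlap 17.43 mm² gives 424.50 mm² — area = 424.50 mm²; (rotated 55° about Z; rotation is an isometry so areas/perimeters/island counts are preserved). Checking containment: the cross-section at z = 8.96 is a subset of the cross-section at z = 3.84.

entirely on top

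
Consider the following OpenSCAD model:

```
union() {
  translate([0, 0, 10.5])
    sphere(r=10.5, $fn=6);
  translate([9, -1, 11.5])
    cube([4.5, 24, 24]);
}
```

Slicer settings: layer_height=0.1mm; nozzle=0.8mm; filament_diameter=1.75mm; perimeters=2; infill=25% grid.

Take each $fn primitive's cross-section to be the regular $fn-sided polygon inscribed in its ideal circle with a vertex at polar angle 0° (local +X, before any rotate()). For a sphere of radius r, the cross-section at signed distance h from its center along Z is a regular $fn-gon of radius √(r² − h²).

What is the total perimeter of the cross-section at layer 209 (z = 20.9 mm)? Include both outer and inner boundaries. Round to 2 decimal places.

65.67 mm

At z = 20.9 mm: the sphere: section is a regular 6-gon, circumradius = √(r²−h²) = √(10.5²−10.4²) = 1.446 (perimeter = 2·6·1.446·sin(180°/6) = 8.67 mm); the cube at (9, -1) (footprint 4.5×24) is included at this height (perimeter 57.00 mm); Taking the union: the 2 present regions are separate (no shared area or edge), so areas and boundary lengths simply add and each stays a separate island — boundary = 65.67 mm. Overall, the cross-section has 2 separate islands. Total boundary length (outer) = 65.67 mm.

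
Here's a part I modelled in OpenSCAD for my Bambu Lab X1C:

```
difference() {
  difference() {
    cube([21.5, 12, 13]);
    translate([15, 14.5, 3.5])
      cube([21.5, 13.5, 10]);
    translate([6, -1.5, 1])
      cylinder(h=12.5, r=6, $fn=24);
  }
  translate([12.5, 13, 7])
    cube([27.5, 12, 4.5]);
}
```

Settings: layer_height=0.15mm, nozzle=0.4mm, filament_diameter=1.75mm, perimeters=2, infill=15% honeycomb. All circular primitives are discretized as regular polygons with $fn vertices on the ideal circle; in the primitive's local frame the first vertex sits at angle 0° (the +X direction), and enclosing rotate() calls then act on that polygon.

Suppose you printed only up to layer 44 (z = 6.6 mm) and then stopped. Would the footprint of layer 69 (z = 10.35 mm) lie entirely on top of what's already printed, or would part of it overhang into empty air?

entirely on top

Compare the two slices. At z = 6.6: the 21.5×12 cube contributes its full rectangle (area 258.00 mm²); the 21.5×13.5 cube at (15, 14.5) contributes its full rectangle (area 290.25 mm²); the cylinder at (6, -1.5): section is a regular 24-gon, circumradius r=6 (area = (24/2)·6.000²·sin(360°/24) = 111.81 mm²); After the difference (first − rest): starting from the 21.5×12 cube (258.00 mm²), the 21.5×13.5 cube at (15, 14.5) misses the remaining region (no effect); the r=6 cylinder at (6, -1.5) partially overlaps it — only the 38.20 mm² overlap (of its 111.81 mm²) is removed, clipping the outline — area = 219.80 mm²; the cube at (12.5, 13) is not intersected at this z (z outside [7, 11.5]); Subtracting the remaining from the first: none of the subtracted shapes is present at this height, so the result so far is unchanged — area = 219.80 mm². At z = 10.35: the 21.5×12 cube contributes its full rectangle (area 258.00 mm²); the 21.5×13.5 cube at (15, 14.5) contributes its full rectangle (area 290.25 mm²); the cylinder at (6, -1.5): section is a regular 24-gon, circumradius r=6 (area = (24/2)·6.000²·sin(360°/24) = 111.81 mm²); Taking the first minus the rest: starting from the 21.5×12 cube (258.00 mm²), the 21.5×13.5 cube at (15, 14.5) misses the remaining region (no effect); the r=6 cylinder at (6, -1.5) partially overlaps it — only the 38.20 mm² overlap (of its 111.81 mm²) is removed, clipping the outline — area = 219.80 mm²; the cube at (12.5, 13) is present — its section is the full 27.5×12 rectangle (area 330.00 mm²); Subtracting the remaining from the first: starting from the result so far (219.80 mm²), the 27.5×12 cube at (12.5, 13) misses the remaining region (no effect) — area = 219.80 mm². Checking containment: the cross-section at z = 10.35 is a subset of the cross-section at z = 6.6.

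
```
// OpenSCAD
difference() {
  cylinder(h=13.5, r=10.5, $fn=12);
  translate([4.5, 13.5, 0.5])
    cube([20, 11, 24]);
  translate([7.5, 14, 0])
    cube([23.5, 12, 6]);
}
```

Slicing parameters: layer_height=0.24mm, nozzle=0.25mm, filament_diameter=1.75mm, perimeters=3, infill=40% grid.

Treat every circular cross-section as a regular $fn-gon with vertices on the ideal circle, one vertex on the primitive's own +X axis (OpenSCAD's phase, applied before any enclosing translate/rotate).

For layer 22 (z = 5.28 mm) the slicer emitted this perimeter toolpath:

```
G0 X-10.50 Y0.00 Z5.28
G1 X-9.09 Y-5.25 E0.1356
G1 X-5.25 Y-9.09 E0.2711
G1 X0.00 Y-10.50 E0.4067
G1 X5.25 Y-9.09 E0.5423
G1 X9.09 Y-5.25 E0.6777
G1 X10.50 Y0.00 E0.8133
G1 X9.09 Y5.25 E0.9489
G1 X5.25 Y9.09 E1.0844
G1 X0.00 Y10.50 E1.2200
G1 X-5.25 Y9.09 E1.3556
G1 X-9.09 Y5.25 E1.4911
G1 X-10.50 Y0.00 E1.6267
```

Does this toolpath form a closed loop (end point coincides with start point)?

Start point (G0): (-10.50, 0.00). End point (last G1): the path returns to the start — closed.

yes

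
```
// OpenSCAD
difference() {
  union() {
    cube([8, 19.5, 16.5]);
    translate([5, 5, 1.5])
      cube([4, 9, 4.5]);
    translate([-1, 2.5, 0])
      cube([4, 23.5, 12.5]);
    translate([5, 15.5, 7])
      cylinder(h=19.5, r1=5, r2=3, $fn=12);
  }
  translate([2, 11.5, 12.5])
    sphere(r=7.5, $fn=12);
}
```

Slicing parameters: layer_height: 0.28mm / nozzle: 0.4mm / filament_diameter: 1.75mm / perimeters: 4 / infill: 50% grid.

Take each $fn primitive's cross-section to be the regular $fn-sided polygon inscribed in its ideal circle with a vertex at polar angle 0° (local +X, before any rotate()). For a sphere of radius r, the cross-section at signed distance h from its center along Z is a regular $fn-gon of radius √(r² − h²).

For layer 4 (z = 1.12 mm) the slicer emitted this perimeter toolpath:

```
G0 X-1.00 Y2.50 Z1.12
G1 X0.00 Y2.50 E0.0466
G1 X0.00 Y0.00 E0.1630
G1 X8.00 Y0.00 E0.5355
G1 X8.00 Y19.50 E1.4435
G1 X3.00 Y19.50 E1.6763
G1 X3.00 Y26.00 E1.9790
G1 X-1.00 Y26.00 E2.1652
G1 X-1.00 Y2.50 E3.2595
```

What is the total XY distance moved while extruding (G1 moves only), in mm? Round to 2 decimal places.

Sum the Euclidean lengths of each G1 segment: total = 70.00 mm.

70.00 mm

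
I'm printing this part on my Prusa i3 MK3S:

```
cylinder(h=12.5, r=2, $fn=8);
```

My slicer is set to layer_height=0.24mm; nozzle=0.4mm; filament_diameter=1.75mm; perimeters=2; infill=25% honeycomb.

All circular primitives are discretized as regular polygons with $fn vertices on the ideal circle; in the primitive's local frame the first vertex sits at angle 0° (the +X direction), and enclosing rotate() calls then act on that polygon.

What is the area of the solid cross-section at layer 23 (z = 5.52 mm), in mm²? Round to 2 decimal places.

11.31 mm²

At z = 5.52 mm: the r=2 cylinder gives a regular 8-gon of circumradius 2 (constant along its height) (area = (8/2)·2.000²·sin(360°/8) = 11.31 mm²). Overall, the cross-section is a single solid region. Net area = 11.31 mm².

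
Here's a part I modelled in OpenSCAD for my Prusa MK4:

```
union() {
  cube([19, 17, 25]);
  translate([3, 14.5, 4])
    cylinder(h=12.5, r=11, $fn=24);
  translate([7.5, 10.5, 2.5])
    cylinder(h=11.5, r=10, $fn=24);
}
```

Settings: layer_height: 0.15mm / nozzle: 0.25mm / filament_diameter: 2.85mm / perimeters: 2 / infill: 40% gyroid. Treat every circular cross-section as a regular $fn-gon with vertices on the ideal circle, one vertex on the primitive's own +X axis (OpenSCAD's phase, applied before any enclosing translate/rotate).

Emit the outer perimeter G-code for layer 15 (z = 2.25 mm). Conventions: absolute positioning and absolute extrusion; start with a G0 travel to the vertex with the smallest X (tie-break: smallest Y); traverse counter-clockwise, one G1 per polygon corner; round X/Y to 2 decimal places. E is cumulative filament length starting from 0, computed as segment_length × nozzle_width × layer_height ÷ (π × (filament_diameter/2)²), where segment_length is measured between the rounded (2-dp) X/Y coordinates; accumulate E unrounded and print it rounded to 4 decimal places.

At z = 2.25 mm: the cube is present — its section is the full 19×17 rectangle; the cylinder at (3, 14.5) does not reach this height (z outside [4, 16.5]); the cylinder at (7.5, 10.5) is not intersected at this z (z outside [2.5, 14]); Merging all regions: only the 19×17 cube is present, so the union is just that shape — 1 connected region. The outline is a single polygon with 4 vertices. Extrusion per mm of travel: 0.25 × 0.15 / (π × 1.425²) = 0.005878. Accumulating E over each segment gives final E = 0.4232.

G0 X0.00 Y0.00 Z2.25
G1 X19.00 Y0.00 E0.1117
G1 X19.00 Y17.00 E0.2116
G1 X0.00 Y17.00 E0.3233
G1 X0.00 Y0.00 E0.4232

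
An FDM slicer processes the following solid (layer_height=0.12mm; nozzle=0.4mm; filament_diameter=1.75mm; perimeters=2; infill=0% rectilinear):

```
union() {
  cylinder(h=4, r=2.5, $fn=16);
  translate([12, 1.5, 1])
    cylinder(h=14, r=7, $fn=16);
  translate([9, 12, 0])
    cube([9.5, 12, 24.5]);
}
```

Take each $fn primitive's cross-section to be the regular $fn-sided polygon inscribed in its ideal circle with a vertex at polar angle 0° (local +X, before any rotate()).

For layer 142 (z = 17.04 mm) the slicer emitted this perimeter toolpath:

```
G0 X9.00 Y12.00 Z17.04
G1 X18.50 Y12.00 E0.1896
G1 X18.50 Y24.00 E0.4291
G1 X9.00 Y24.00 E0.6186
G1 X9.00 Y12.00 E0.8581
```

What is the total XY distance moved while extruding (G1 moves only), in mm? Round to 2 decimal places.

43.00 mm

Sum the Euclidean lengths of each G1 segment: total = 43.00 mm.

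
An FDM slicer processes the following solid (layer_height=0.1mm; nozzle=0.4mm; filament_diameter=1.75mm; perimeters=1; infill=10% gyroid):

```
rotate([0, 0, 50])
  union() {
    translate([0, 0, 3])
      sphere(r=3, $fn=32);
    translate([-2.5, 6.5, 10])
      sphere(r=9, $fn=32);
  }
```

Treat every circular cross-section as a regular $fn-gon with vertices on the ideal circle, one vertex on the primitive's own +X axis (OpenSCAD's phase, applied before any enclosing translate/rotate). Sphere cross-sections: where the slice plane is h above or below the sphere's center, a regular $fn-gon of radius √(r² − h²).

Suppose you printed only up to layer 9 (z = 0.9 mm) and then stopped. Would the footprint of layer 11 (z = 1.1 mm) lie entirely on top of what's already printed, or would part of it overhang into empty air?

Compare the two slices. At z = 0.9: the r=3 sphere slices to a regular 32-gon of circumradius 2.142 (√(r²−h²) with h=2.1 from center) (area = (32/2)·2.142²·sin(360°/32) = 14.33 mm²); the sphere at (-2.5, 6.5) does not reach this height (|z−center|=9.100 > r=9); Taking the union: only the r=3 sphere is present, so the union is just that shape — area = 14.33 mm²; (whole slice rotated 50° about Z — lengths, areas and connectivity unchanged). At z = 1.1: the sphere: section is a regular 32-gon, circumradius = √(r²−h²) = √(3²−1.9²) = 2.322 (area = (32/2)·2.322²·sin(360°/32) = 16.82 mm²); the sphere at (-2.5, 6.5): section is a regular 32-gon, circumradius = √(r²−h²) = √(9²−8.9²) = 1.338 (area = (32/2)·1.338²·sin(360°/32) = 5.59 mm²); Merging all regions: the 2 present regions are separate (no shared area or edge), so areas and boundary lengths simply add and each stays a separate island — area = 22.41 mm²; (rotated 50° about Z; rotation is an isometry so areas/perimeters/island counts are preserved). Checking containment: at z = 1.1 the cross-section extends beyond the z = 0.9 cross-section by about 8.08 mm².

part overhangs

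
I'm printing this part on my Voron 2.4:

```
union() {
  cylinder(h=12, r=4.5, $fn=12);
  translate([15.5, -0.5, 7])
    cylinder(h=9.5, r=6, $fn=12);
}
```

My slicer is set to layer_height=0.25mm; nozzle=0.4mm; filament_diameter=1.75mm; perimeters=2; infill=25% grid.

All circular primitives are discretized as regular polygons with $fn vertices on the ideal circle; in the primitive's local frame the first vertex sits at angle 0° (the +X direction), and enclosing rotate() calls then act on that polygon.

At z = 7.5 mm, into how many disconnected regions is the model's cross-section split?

2

At z = 7.5 mm: the r=4.5 cylinder contributes a regular 12-gon of circumradius 4.5; the r=6 cylinder at (15.5, -0.5) gives a regular 12-gon of circumradius 6 (constant along its height); Taking the union: the 2 present regions are separate (no shared area or edge), so areas and boundary lengths simply add and each stays a separate island — 2 connected regions. The result has 2 disconnected regions.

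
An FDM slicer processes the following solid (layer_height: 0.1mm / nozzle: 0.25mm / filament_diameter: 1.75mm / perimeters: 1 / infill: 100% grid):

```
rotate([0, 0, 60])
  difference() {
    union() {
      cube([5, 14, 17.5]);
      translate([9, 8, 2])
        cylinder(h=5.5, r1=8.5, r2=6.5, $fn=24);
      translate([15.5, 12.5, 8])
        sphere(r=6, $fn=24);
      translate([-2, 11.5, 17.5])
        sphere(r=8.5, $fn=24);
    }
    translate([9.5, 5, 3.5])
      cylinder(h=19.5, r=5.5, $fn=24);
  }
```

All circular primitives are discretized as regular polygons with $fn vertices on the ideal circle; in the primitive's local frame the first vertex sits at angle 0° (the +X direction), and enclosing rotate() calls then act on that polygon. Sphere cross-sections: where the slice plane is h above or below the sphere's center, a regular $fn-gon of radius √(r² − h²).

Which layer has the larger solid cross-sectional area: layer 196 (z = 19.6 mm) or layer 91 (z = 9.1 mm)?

Layer 196 (z = 19.6): the cube is absent (z outside [0, 17.5]); the cone at (9, 8) does not reach this height (z outside [2, 7.5]); the sphere at (15.5, 12.5) does not reach this height (|z−center|=11.600 > r=6); the r=8.5 sphere at (-2, 11.5) slices to a regular 24-gon of circumradius 8.237 (√(r²−h²) with h=2.1 from center) (area = (24/2)·8.237²·sin(360°/24) = 210.70 mm²); Taking the union: only the r=8.5 sphere at (-2, 11.5) is present, so the union is just that shape — area = 210.70 mm²; the r=5.5 cylinder at (9.5, 5) contributes a regular 24-gon of circumradius 5.5 (area = (24/2)·5.500²·sin(360°/24) = 93.95 mm²); After the difference (first − rest): starting from the result so far (210.70 mm²), the r=5.5 cylinder at (9.5, 5) partially overlaps it — only the 1.01 mm² overlap (of its 93.95 mm²) is removed, clipping the outline — area = 209.69 mm²; (whole slice rotated 60° about Z — lengths, areas and connectivity unchanged). So its area = 209.69 mm². Layer 91 (z = 9.1): the cube (footprint 5×14) is included at this height (area 70.00 mm²); the cone at (9, 8) does not reach this height (z outside [2, 7.5]); the r=6 sphere at (15.5, 12.5) contributes a regular 24-gon of circumradius √(6²−1.1²) = 5.898 (area = (24/2)·5.898²·sin(360°/24) = 108.05 mm²); the sphere at (-2, 11.5): section is a regular 24-gon, circumradius = √(r²−h²) = √(8.5²−8.4²) = 1.300 (area = (24/2)·1.300²·sin(360°/24) = 5.25 mm²); Combining (union): the 3 present regions are separate (no shared area or edge), so areas and boundary lengths simply add and each stays a separate island — area = 183.30 mm²; the cylinder at (9.5, 5): section is a regular 24-gon, circumradius r=5.5 (area = (24/2)·5.500²·sin(360°/24) = 93.95 mm²); Subtracting the remaining from the first: starting from the result so far (183.30 mm²), the r=5.5 cylinder at (9.5, 5) partially overlaps it — only the 11.13 mm² overlap (of its 93.95 mm²) is removed, clipping the outline — area = 172.17 mm²; (rotated 60° about Z; rotation is an isometry so areas/perimeters/island counts are preserved). So its area = 172.17 mm². Layer 196 is larger (209.69 vs 172.17 mm²).

layer 196 (z = 19.6 mm)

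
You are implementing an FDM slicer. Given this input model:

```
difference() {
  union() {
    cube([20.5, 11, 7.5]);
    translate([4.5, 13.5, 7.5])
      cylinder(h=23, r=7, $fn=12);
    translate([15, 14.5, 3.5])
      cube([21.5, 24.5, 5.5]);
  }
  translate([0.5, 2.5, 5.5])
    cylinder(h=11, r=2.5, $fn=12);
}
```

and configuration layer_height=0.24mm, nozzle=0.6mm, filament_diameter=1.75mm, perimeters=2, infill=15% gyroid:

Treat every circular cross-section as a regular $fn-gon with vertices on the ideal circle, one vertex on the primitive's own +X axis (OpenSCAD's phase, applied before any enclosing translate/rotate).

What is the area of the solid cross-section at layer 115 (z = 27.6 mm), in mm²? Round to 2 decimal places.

At z = 27.6 mm: the cube does not reach this height (z outside [0, 7.5]); the cylinder at (4.5, 13.5): section is a regular 12-gon, circumradius r=7 (area = (12/2)·7.000²·sin(360°/12) = 147.00 mm²); the cube at (15, 14.5) is not intersected at this z (z outside [3.5, 9]); Merging all regions: only the r=7 cylinder at (4.5, 13.5) is present, so the union is just that shape — area = 147.00 mm²; the cylinder at (0.5, 2.5) does not reach this height (z outside [5.5, 16.5]); Subtracting the remaining from the first: none of the subtracted shapes is present at this height, so the result so far is unchanged — area = 147.00 mm². Overall, the cross-section is a single solid region. Net area = 147.00 mm².

147.00 mm²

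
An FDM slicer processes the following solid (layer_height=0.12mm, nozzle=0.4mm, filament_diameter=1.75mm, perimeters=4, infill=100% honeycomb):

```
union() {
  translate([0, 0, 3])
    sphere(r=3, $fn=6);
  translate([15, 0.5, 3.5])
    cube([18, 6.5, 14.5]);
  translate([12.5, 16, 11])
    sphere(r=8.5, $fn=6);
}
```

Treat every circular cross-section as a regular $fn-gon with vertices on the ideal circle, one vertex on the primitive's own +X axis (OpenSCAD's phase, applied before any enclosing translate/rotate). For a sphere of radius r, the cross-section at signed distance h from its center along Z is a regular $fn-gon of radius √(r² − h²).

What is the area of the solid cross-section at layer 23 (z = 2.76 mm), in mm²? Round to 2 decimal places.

At z = 2.76 mm: the r=3 sphere contributes a regular 6-gon of circumradius √(3²−0.24²) = 2.990 (area = (6/2)·2.990²·sin(360°/6) = 23.23 mm²); the cube at (15, 0.5) is absent (z outside [3.5, 18]); the r=8.5 sphere at (12.5, 16) contributes a regular 6-gon of circumradius √(8.5²−8.24²) = 2.086 (area = (6/2)·2.086²·sin(360°/6) = 11.31 mm²); Combining (union): the 2 present regions are separate (no shared area or edge), so areas and boundary lengths simply add and each stays a separate island — area = 34.54 mm². Overall, the cross-section has 2 separate islands. Net area = 34.54 mm².

34.54 mm²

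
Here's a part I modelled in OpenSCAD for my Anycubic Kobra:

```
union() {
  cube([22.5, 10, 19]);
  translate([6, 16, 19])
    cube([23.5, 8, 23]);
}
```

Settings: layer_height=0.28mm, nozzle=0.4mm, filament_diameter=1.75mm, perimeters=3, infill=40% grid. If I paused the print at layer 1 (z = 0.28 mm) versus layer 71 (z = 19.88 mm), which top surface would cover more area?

layer 1 (z = 0.28 mm)

Layer 1 (z = 0.28): the cube is present — its section is the full 22.5×10 rectangle (area 225.00 mm²); the cube at (6, 16) is absent (z outside [19, 42]); Taking the union: only the 22.5×10 cube is present, so the union is just that shape — area = 225.00 mm². So its area = 225.00 mm². Layer 71 (z = 19.88): the cube is not intersected at this z (z outside [0, 19]); the cube at (6, 16) is present — its section is the full 23.5×8 rectangle (area 188.00 mm²); Merging all regions: only the 23.5×8 cube at (6, 16) is present, so the union is just that shape — area = 188.00 mm². So its area = 188.00 mm². Layer 1 is larger (225.00 vs 188.00 mm²).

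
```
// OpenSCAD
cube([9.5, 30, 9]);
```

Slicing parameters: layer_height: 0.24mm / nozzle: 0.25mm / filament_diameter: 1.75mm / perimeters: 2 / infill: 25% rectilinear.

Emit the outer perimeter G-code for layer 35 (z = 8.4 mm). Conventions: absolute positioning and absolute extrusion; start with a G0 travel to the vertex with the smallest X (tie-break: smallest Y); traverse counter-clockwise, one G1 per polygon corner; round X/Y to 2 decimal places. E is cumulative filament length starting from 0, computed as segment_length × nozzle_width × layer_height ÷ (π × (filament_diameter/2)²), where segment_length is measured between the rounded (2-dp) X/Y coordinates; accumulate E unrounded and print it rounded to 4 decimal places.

At z = 8.4 mm: the 9.5×30 cube contributes its full rectangle. The outline is a single polygon with 4 vertices. Extrusion per mm of travel: 0.25 × 0.24 / (π × 0.875²) = 0.024945. Accumulating E over each segment gives final E = 1.9707.

G0 X0.00 Y0.00 Z8.40
G1 X9.50 Y0.00 E0.2370
G1 X9.50 Y30.00 E0.9853
G1 X0.00 Y30.00 E1.2223
G1 X0.00 Y0.00 E1.9707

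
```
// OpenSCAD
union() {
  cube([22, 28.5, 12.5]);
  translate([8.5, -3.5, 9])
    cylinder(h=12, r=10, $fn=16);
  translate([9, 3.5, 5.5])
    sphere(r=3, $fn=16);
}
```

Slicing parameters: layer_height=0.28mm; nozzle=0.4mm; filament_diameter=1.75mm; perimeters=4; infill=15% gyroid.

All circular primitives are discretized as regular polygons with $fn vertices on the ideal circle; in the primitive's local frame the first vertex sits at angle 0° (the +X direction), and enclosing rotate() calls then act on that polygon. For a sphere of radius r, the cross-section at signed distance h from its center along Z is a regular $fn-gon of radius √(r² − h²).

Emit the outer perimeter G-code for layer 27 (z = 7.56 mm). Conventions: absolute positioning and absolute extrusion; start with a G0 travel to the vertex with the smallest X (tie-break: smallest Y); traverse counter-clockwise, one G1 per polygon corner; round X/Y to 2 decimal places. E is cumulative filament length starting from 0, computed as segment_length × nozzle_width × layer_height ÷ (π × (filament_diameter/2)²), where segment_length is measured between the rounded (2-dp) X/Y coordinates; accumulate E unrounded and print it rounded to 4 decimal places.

G0 X0.00 Y0.00 Z7.56
G1 X22.00 Y0.00 E1.0244
G1 X22.00 Y28.50 E2.3515
G1 X0.00 Y28.50 E3.3759
G1 X0.00 Y0.00 E4.7030

At z = 7.56 mm: the 22×28.5 cube contributes its full rectangle; the cylinder at (8.5, -3.5) is absent (z outside [9, 21]); the r=3 sphere at (9, 3.5) contributes a regular 16-gon of circumradius √(3²−2.06²) = 2.181; Combining (union): the r=3 sphere at (9, 3.5) lies entirely inside the 22×28.5 cube, so the union is just the 22×28.5 cube — 1 connected region. The outline is a single polygon with 4 vertices. Extrusion per mm of travel: 0.4 × 0.28 / (π × 0.875²) = 0.046564. Accumulating E over each segment gives final E = 4.7030.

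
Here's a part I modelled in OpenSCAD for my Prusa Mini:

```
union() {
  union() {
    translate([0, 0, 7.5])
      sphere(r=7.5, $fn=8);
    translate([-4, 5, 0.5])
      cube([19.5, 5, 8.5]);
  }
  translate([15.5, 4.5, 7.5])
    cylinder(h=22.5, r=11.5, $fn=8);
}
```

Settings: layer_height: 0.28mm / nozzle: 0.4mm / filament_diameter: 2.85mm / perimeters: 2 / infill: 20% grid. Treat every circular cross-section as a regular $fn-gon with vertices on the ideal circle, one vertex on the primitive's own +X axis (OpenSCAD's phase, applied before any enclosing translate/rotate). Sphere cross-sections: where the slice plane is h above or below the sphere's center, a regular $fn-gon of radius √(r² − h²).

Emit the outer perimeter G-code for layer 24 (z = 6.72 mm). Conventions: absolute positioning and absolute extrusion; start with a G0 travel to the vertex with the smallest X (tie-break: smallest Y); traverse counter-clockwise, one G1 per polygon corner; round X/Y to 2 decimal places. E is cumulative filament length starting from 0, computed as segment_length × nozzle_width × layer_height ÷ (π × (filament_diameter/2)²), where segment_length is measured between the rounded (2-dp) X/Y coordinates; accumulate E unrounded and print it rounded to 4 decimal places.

G0 X-7.46 Y0.00 Z6.72
G1 X-5.27 Y-5.27 E0.1002
G1 X0.00 Y-7.46 E0.2004
G1 X5.27 Y-5.27 E0.3006
G1 X7.46 Y0.00 E0.4008
G1 X5.39 Y5.00 E0.4958
G1 X15.50 Y5.00 E0.6733
G1 X15.50 Y10.00 E0.7611
G1 X-4.00 Y10.00 E1.1034
G1 X-4.00 Y5.80 E1.1772
G1 X-5.27 Y5.27 E1.2013
G1 X-7.46 Y0.00 E1.3015

At z = 6.72 mm: the r=7.5 sphere slices to a regular 8-gon of circumradius 7.459 (√(r²−h²) with h=0.78 from center); the cube at (-4, 5) is present — its section is the full 19.5×5 rectangle; Taking the union: the regions partially overlap (shared area 13.75 mm²), so overlapping operands fuse into one piece — 1 connected region; the cylinder at (15.5, 4.5) does not reach this height (z outside [7.5, 30]); Taking the union: only that combined region is present, so the union is just that shape — 1 connected region. The outline is a single polygon with 11 vertices. Extrusion per mm of travel: 0.4 × 0.28 / (π × 1.425²) = 0.017557. Accumulating E over each segment gives final E = 1.3015.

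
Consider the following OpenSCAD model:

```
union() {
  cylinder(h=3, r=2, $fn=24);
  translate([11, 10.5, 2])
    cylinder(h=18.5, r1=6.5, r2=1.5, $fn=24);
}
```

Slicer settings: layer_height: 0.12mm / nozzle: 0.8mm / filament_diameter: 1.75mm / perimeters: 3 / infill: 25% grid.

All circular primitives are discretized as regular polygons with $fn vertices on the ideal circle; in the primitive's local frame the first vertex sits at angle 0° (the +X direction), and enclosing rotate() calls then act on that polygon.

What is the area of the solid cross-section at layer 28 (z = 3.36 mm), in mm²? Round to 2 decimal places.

116.80 mm²

At z = 3.36 mm: the cylinder does not reach this height (z outside [0, 3]); the cone at (11, 10.5) contributes a regular 24-gon of circumradius 6.132 (interpolated between r1=6.5 and r2=1.5 at t=0.074) (area = (24/2)·6.132²·sin(360°/24) = 116.80 mm²); Merging all regions: only the cone at (11, 10.5) is present, so the union is just that shape — area = 116.80 mm². Overall, the cross-section is a single solid region. Net area = 116.80 mm².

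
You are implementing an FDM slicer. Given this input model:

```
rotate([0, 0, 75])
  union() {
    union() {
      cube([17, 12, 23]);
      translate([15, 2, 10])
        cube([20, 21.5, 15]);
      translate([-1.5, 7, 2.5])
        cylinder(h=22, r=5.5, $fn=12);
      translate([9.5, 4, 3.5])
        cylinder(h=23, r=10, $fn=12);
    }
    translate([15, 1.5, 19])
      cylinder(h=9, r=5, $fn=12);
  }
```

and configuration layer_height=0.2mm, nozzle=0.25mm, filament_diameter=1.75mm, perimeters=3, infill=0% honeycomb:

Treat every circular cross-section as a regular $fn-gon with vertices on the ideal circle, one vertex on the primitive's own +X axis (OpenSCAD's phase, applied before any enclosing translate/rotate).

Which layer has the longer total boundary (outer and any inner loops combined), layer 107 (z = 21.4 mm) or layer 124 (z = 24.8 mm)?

Layer 107 (z = 21.4): the cube is present — its section is the full 17×12 rectangle (perimeter 58.00 mm); the cube at (15, 2) is present — its section is the full 20×21.5 rectangle (perimeter 83.00 mm); the r=5.5 cylinder at (-1.5, 7) gives a regular 12-gon of circumradius 5.5 (constant along its height) (perimeter = 2·12·5.500·sin(180°/12) = 34.16 mm); the r=10 cylinder at (9.5, 4) contributes a regular 12-gon of circumradius 10 (perimeter = 2·12·10.000·sin(180°/12) = 62.12 mm); Combining (union): the regions partially overlap (shared area 258.06 mm²), so the edge portions inside another operand are dropped and the merged outline is re-measured after clipping — boundary = 132.23 mm; the r=5 cylinder at (15, 1.5) gives a regular 12-gon of circumradius 5 (constant along its height) (perimeter = 2·12·5.000·sin(180°/12) = 31.06 mm); Taking the union: the regions partially overlap (shared area 69.17 mm²), so the edge portions inside another operand are dropped and the merged outline is re-measured after clipping — boundary = 132.38 mm; (whole slice rotated 75° about Z — lengths, areas and connectivity unchanged). So its perimeter = 132.38 mm. Layer 124 (z = 24.8): the cube is absent (z outside [0, 23]); the cube at (15, 2) is present — its section is the full 20×21.5 rectangle (perimeter 83.00 mm); the cylinder at (-1.5, 7) is not intersected at this z (z outside [2.5, 24.5]); the r=10 cylinder at (9.5, 4) gives a regular 12-gon of circumradius 10 (constant along its height) (perimeter = 2·12·10.000·sin(180°/12) = 62.12 mm); Taking the union: the regions partially overlap (shared area 32.61 mm²), so the edge portions inside another operand are dropped and the merged outline is re-measured after clipping — boundary = 119.28 mm; the cylinder at (15, 1.5): section is a regular 12-gon, circumradius r=5 (perimeter = 2·12·5.000·sin(180°/12) = 31.06 mm); Combining (union): the regions partially overlap (shared area 69.17 mm²), so the edge portions inside another operand are dropped and the merged outline is re-measured after clipping — boundary = 119.42 mm; (rotated 75° about Z; rotation is an isometry so areas/perimeters/island counts are preserved). So its perimeter = 119.42 mm. Layer 107 is larger (132.38 vs 119.42 mm).

layer 107 (z = 21.4 mm)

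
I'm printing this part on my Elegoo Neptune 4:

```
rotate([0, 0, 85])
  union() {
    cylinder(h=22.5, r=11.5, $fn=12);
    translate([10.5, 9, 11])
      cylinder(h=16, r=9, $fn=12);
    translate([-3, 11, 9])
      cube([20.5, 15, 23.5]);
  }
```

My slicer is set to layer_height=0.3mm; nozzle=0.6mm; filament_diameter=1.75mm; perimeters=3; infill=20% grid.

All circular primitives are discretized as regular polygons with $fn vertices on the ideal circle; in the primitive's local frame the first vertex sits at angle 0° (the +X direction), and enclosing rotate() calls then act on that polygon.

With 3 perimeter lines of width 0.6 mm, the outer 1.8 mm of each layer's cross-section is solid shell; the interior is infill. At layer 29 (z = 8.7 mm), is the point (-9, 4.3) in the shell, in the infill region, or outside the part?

At z = 8.7 mm: the r=11.5 cylinder gives a regular 12-gon of circumradius 11.5 (constant along its height); the cylinder at (10.5, 9) is not intersected at this z (z outside [11, 27]); the cube at (-3, 11) is absent (z outside [9, 32.5]); Taking the union: only the r=11.5 cylinder is present, so the union is just that shape — 1 connected region; (rotated 85° about Z; rotation is an isometry so areas/perimeters/island counts are preserved). Overall, the cross-section is a single solid region. Undo the 85° rotation: the query point maps to (3.499, 9.341) in the un-rotated model frame. The nearest boundary edge runs (5.75, 9.96)→(0.00, 11.50); distance from the point to it = 1.18 mm. The point is inside the cross-section, 1.18 mm from the nearest boundary — within the 1.8 mm shell band (3 × 0.6).

shell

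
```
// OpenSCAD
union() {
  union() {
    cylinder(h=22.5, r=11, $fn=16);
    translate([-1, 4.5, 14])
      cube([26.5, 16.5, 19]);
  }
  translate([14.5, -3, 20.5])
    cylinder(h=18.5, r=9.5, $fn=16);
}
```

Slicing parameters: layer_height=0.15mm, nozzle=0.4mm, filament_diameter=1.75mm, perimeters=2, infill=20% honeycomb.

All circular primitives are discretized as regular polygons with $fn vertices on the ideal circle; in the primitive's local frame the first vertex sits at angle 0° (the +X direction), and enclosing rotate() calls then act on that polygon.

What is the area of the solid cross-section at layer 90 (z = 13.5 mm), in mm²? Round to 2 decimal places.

370.44 mm²

At z = 13.5 mm: the r=11 cylinder gives a regular 16-gon of circumradius 11 (constant along its height) (area = (16/2)·11.000²·sin(360°/16) = 370.44 mm²); the cube at (-1, 4.5) does not reach this height (z outside [14, 33]); Taking the union: only the r=11 cylinder is present, so the union is just that shape — area = 370.44 mm²; the cylinder at (14.5, -3) is not intersected at this z (z outside [20.5, 39]); Taking the union: only that combined region is present, so the union is just that shape — area = 370.44 mm². Overall, the cross-section is a single solid region. Net area = 370.44 mm².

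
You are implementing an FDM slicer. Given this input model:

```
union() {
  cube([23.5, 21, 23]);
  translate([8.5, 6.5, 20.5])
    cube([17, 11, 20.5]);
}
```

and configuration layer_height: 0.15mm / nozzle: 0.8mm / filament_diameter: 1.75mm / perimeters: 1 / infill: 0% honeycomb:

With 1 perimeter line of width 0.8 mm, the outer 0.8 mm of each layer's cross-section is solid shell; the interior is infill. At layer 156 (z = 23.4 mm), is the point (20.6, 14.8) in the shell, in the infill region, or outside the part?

infill

At z = 23.4 mm: the cube is not intersected at this z (z outside [0, 23]); the cube at (8.5, 6.5) (footprint 17×11) is included at this height; Taking the union: only the 17×11 cube at (8.5, 6.5) is present, so the union is just that shape — 1 connected region. Overall, the cross-section is a single solid region. The nearest boundary edge runs (25.50, 17.50)→(8.50, 17.50); distance from the point to it = 2.70 mm. The point is inside the cross-section and 2.70 mm from the nearest boundary — more than the 0.8 mm shell width (1 × 0.8), so it's in the infill interior.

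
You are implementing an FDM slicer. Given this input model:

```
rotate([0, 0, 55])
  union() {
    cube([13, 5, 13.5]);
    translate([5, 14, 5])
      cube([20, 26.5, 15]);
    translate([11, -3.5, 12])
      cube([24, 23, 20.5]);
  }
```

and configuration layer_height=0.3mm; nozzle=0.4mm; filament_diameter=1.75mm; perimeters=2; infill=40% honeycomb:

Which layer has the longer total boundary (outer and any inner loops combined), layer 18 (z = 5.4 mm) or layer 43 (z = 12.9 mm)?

layer 43 (z = 12.9 mm)

Layer 18 (z = 5.4): the 13×5 cube contributes its full rectangle (perimeter 36.00 mm); the 20×26.5 cube at (5, 14) contributes its full rectangle (perimeter 93.00 mm); the cube at (11, -3.5) is not intersected at this z (z outside [12, 32.5]); Merging all regions: the 2 present regions are separate (no shared area or edge), so areas and boundary lengths simply add and each stays a separate island — boundary = 129.00 mm; (rotated 55° about Z; rotation is an isometry so areas/perimeters/island counts are preserved). So its perimeter = 129.00 mm. Layer 43 (z = 12.9): the 13×5 cube contributes its full rectangle (perimeter 36.00 mm); the cube at (5, 14) (footprint 20×26.5) is included at this height (perimeter 93.00 mm); the cube at (11, -3.5) (footprint 24×23) is included at this height (perimeter 94.00 mm); Combining (union): the regions partially overlap (shared area 87.00 mm²), so the edge portions inside another operand are dropped and the merged outline is re-measured after clipping — boundary = 170.00 mm; (rotated 55° about Z; rotation is an isometry so areas/perimeters/island counts are preserved). So its perimeter = 170.00 mm. Layer 43 is larger (170.00 vs 129.00 mm).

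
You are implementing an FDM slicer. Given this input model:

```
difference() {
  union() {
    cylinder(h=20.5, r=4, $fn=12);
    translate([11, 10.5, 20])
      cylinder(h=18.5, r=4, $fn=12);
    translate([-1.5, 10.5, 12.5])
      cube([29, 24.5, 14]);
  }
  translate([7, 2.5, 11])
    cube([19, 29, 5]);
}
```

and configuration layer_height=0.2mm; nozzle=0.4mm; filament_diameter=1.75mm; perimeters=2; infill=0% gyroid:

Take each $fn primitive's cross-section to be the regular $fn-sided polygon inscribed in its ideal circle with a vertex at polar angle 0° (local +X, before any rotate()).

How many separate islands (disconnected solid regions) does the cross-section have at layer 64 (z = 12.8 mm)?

2

At z = 12.8 mm: the cylinder: section is a regular 12-gon, circumradius r=4; the cylinder at (11, 10.5) does not reach this height (z outside [20, 38.5]); the 29×24.5 cube at (-1.5, 10.5) contributes its full rectangle; Taking the union: the 2 present regions are separate (no shared area or edge), so areas and boundary lengths simply add and each stays a separate island — 2 connected regions; the cube at (7, 2.5) is present — its section is the full 19×29 rectangle; After the difference (first − rest): starting from that combined region, the 19×29 cube at (7, 2.5) partially overlaps it — only the 399.00 mm² overlap (of its 551.00 mm²) is removed, clipping the outline — 2 connected regions. Overall, the cross-section has 2 separate islands. Island count = 2.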